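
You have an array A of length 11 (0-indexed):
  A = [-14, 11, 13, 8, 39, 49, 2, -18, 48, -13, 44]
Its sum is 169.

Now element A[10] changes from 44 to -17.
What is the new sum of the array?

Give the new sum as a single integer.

Old value at index 10: 44
New value at index 10: -17
Delta = -17 - 44 = -61
New sum = old_sum + delta = 169 + (-61) = 108

Answer: 108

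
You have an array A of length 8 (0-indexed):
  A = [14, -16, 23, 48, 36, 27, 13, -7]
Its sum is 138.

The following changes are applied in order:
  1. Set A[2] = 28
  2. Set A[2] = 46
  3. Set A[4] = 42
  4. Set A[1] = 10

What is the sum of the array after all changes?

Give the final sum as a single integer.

Answer: 193

Derivation:
Initial sum: 138
Change 1: A[2] 23 -> 28, delta = 5, sum = 143
Change 2: A[2] 28 -> 46, delta = 18, sum = 161
Change 3: A[4] 36 -> 42, delta = 6, sum = 167
Change 4: A[1] -16 -> 10, delta = 26, sum = 193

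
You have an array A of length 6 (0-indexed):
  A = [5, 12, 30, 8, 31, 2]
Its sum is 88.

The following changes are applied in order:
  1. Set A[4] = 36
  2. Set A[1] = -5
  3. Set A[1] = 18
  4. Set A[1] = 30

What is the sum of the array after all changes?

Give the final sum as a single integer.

Answer: 111

Derivation:
Initial sum: 88
Change 1: A[4] 31 -> 36, delta = 5, sum = 93
Change 2: A[1] 12 -> -5, delta = -17, sum = 76
Change 3: A[1] -5 -> 18, delta = 23, sum = 99
Change 4: A[1] 18 -> 30, delta = 12, sum = 111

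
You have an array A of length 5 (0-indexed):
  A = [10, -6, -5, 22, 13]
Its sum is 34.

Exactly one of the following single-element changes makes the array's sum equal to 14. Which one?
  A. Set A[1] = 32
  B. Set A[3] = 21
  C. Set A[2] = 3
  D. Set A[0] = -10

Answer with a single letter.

Option A: A[1] -6->32, delta=38, new_sum=34+(38)=72
Option B: A[3] 22->21, delta=-1, new_sum=34+(-1)=33
Option C: A[2] -5->3, delta=8, new_sum=34+(8)=42
Option D: A[0] 10->-10, delta=-20, new_sum=34+(-20)=14 <-- matches target

Answer: D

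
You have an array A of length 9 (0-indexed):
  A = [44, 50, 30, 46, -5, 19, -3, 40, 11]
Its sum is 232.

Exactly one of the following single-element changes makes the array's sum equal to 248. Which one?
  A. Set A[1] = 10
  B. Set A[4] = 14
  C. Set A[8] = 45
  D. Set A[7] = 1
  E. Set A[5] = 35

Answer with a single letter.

Option A: A[1] 50->10, delta=-40, new_sum=232+(-40)=192
Option B: A[4] -5->14, delta=19, new_sum=232+(19)=251
Option C: A[8] 11->45, delta=34, new_sum=232+(34)=266
Option D: A[7] 40->1, delta=-39, new_sum=232+(-39)=193
Option E: A[5] 19->35, delta=16, new_sum=232+(16)=248 <-- matches target

Answer: E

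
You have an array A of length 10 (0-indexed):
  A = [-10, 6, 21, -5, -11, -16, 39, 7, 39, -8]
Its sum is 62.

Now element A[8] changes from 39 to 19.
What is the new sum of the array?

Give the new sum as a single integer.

Old value at index 8: 39
New value at index 8: 19
Delta = 19 - 39 = -20
New sum = old_sum + delta = 62 + (-20) = 42

Answer: 42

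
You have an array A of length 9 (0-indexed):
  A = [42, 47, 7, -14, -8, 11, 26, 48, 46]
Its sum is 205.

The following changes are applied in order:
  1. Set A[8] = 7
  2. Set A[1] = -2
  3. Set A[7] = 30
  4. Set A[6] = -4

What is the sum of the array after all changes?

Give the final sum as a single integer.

Initial sum: 205
Change 1: A[8] 46 -> 7, delta = -39, sum = 166
Change 2: A[1] 47 -> -2, delta = -49, sum = 117
Change 3: A[7] 48 -> 30, delta = -18, sum = 99
Change 4: A[6] 26 -> -4, delta = -30, sum = 69

Answer: 69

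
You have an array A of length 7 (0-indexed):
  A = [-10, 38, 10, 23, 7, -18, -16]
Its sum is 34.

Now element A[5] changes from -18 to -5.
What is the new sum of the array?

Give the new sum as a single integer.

Answer: 47

Derivation:
Old value at index 5: -18
New value at index 5: -5
Delta = -5 - -18 = 13
New sum = old_sum + delta = 34 + (13) = 47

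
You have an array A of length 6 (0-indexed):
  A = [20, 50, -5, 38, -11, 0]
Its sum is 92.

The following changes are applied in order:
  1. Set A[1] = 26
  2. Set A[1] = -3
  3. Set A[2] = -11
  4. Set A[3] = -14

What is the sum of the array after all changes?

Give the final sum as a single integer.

Answer: -19

Derivation:
Initial sum: 92
Change 1: A[1] 50 -> 26, delta = -24, sum = 68
Change 2: A[1] 26 -> -3, delta = -29, sum = 39
Change 3: A[2] -5 -> -11, delta = -6, sum = 33
Change 4: A[3] 38 -> -14, delta = -52, sum = -19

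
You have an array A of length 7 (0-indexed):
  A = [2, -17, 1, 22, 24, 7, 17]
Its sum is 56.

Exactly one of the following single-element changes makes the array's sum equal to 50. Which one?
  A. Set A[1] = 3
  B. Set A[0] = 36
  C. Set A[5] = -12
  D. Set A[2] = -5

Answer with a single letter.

Answer: D

Derivation:
Option A: A[1] -17->3, delta=20, new_sum=56+(20)=76
Option B: A[0] 2->36, delta=34, new_sum=56+(34)=90
Option C: A[5] 7->-12, delta=-19, new_sum=56+(-19)=37
Option D: A[2] 1->-5, delta=-6, new_sum=56+(-6)=50 <-- matches target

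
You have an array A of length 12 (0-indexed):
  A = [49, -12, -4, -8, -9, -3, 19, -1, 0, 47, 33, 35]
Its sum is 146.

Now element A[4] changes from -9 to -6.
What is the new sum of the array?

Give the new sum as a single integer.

Old value at index 4: -9
New value at index 4: -6
Delta = -6 - -9 = 3
New sum = old_sum + delta = 146 + (3) = 149

Answer: 149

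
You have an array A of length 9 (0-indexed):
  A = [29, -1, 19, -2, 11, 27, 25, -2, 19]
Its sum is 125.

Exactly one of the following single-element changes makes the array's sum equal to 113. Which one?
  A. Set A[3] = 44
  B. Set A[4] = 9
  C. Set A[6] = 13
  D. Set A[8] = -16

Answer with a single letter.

Option A: A[3] -2->44, delta=46, new_sum=125+(46)=171
Option B: A[4] 11->9, delta=-2, new_sum=125+(-2)=123
Option C: A[6] 25->13, delta=-12, new_sum=125+(-12)=113 <-- matches target
Option D: A[8] 19->-16, delta=-35, new_sum=125+(-35)=90

Answer: C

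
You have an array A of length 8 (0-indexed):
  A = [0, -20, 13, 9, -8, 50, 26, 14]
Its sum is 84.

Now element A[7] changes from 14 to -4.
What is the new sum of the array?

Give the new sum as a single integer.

Answer: 66

Derivation:
Old value at index 7: 14
New value at index 7: -4
Delta = -4 - 14 = -18
New sum = old_sum + delta = 84 + (-18) = 66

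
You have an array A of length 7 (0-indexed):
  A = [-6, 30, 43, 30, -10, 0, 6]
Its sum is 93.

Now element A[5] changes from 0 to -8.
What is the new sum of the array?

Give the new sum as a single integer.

Answer: 85

Derivation:
Old value at index 5: 0
New value at index 5: -8
Delta = -8 - 0 = -8
New sum = old_sum + delta = 93 + (-8) = 85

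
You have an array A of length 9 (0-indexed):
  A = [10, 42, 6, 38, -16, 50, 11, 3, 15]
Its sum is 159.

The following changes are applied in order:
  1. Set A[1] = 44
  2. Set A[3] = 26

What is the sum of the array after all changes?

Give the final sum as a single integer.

Answer: 149

Derivation:
Initial sum: 159
Change 1: A[1] 42 -> 44, delta = 2, sum = 161
Change 2: A[3] 38 -> 26, delta = -12, sum = 149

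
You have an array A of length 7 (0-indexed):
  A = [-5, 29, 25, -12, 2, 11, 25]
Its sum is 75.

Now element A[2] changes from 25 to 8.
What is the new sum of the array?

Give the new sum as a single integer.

Old value at index 2: 25
New value at index 2: 8
Delta = 8 - 25 = -17
New sum = old_sum + delta = 75 + (-17) = 58

Answer: 58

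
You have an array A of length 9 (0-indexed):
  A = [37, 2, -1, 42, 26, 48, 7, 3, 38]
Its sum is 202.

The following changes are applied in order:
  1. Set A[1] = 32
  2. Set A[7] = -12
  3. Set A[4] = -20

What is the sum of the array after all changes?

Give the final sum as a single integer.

Initial sum: 202
Change 1: A[1] 2 -> 32, delta = 30, sum = 232
Change 2: A[7] 3 -> -12, delta = -15, sum = 217
Change 3: A[4] 26 -> -20, delta = -46, sum = 171

Answer: 171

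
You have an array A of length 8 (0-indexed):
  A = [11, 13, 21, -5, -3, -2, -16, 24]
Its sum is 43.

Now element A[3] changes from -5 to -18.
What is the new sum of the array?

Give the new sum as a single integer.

Old value at index 3: -5
New value at index 3: -18
Delta = -18 - -5 = -13
New sum = old_sum + delta = 43 + (-13) = 30

Answer: 30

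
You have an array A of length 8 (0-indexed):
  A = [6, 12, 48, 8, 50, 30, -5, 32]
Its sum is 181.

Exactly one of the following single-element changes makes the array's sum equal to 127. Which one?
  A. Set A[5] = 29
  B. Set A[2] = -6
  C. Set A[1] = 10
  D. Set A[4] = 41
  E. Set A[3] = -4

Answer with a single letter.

Answer: B

Derivation:
Option A: A[5] 30->29, delta=-1, new_sum=181+(-1)=180
Option B: A[2] 48->-6, delta=-54, new_sum=181+(-54)=127 <-- matches target
Option C: A[1] 12->10, delta=-2, new_sum=181+(-2)=179
Option D: A[4] 50->41, delta=-9, new_sum=181+(-9)=172
Option E: A[3] 8->-4, delta=-12, new_sum=181+(-12)=169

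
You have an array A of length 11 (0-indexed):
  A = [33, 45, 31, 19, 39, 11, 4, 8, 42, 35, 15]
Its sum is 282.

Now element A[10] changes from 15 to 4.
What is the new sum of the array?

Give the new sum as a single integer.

Answer: 271

Derivation:
Old value at index 10: 15
New value at index 10: 4
Delta = 4 - 15 = -11
New sum = old_sum + delta = 282 + (-11) = 271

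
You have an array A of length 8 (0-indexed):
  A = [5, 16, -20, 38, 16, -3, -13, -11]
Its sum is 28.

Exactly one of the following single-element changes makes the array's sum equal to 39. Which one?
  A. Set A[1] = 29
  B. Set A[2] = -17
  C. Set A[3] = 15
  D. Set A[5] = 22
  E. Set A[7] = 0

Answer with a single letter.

Answer: E

Derivation:
Option A: A[1] 16->29, delta=13, new_sum=28+(13)=41
Option B: A[2] -20->-17, delta=3, new_sum=28+(3)=31
Option C: A[3] 38->15, delta=-23, new_sum=28+(-23)=5
Option D: A[5] -3->22, delta=25, new_sum=28+(25)=53
Option E: A[7] -11->0, delta=11, new_sum=28+(11)=39 <-- matches target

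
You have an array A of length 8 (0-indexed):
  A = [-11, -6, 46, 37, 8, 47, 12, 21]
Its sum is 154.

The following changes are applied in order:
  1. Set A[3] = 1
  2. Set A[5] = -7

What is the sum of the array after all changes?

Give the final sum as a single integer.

Initial sum: 154
Change 1: A[3] 37 -> 1, delta = -36, sum = 118
Change 2: A[5] 47 -> -7, delta = -54, sum = 64

Answer: 64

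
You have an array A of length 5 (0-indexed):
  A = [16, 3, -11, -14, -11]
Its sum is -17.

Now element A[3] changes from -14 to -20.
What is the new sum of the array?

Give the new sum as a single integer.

Answer: -23

Derivation:
Old value at index 3: -14
New value at index 3: -20
Delta = -20 - -14 = -6
New sum = old_sum + delta = -17 + (-6) = -23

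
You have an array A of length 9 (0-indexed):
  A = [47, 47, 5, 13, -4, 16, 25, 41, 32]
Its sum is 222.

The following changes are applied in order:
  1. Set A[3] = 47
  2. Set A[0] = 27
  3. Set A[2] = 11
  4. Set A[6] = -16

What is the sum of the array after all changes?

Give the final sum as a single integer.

Answer: 201

Derivation:
Initial sum: 222
Change 1: A[3] 13 -> 47, delta = 34, sum = 256
Change 2: A[0] 47 -> 27, delta = -20, sum = 236
Change 3: A[2] 5 -> 11, delta = 6, sum = 242
Change 4: A[6] 25 -> -16, delta = -41, sum = 201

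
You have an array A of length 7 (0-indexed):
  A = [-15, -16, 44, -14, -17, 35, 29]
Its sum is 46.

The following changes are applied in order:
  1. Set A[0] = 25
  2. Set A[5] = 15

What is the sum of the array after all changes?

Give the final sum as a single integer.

Answer: 66

Derivation:
Initial sum: 46
Change 1: A[0] -15 -> 25, delta = 40, sum = 86
Change 2: A[5] 35 -> 15, delta = -20, sum = 66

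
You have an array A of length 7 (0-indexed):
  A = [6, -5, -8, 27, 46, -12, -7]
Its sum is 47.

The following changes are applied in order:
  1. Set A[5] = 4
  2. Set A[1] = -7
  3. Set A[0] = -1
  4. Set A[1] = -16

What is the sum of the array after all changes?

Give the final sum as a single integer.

Answer: 45

Derivation:
Initial sum: 47
Change 1: A[5] -12 -> 4, delta = 16, sum = 63
Change 2: A[1] -5 -> -7, delta = -2, sum = 61
Change 3: A[0] 6 -> -1, delta = -7, sum = 54
Change 4: A[1] -7 -> -16, delta = -9, sum = 45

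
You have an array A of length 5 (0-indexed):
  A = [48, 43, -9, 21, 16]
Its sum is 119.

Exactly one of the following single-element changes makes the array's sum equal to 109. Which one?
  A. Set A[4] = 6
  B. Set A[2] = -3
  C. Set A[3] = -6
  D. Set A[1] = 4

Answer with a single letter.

Option A: A[4] 16->6, delta=-10, new_sum=119+(-10)=109 <-- matches target
Option B: A[2] -9->-3, delta=6, new_sum=119+(6)=125
Option C: A[3] 21->-6, delta=-27, new_sum=119+(-27)=92
Option D: A[1] 43->4, delta=-39, new_sum=119+(-39)=80

Answer: A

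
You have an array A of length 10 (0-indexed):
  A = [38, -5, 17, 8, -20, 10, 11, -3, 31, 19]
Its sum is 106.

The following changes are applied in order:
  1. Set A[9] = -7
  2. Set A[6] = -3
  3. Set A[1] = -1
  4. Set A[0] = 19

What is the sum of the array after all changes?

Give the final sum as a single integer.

Answer: 51

Derivation:
Initial sum: 106
Change 1: A[9] 19 -> -7, delta = -26, sum = 80
Change 2: A[6] 11 -> -3, delta = -14, sum = 66
Change 3: A[1] -5 -> -1, delta = 4, sum = 70
Change 4: A[0] 38 -> 19, delta = -19, sum = 51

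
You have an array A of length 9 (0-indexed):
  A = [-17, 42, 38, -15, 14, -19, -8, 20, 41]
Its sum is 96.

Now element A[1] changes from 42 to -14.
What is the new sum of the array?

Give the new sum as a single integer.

Answer: 40

Derivation:
Old value at index 1: 42
New value at index 1: -14
Delta = -14 - 42 = -56
New sum = old_sum + delta = 96 + (-56) = 40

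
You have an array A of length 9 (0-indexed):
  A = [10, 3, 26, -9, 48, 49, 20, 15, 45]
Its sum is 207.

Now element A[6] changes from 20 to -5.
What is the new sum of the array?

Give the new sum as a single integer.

Old value at index 6: 20
New value at index 6: -5
Delta = -5 - 20 = -25
New sum = old_sum + delta = 207 + (-25) = 182

Answer: 182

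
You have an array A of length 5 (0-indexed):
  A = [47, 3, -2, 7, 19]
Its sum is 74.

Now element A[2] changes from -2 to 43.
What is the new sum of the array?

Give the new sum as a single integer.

Old value at index 2: -2
New value at index 2: 43
Delta = 43 - -2 = 45
New sum = old_sum + delta = 74 + (45) = 119

Answer: 119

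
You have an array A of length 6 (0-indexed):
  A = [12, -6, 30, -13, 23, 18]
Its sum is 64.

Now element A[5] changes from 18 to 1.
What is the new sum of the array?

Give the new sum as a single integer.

Old value at index 5: 18
New value at index 5: 1
Delta = 1 - 18 = -17
New sum = old_sum + delta = 64 + (-17) = 47

Answer: 47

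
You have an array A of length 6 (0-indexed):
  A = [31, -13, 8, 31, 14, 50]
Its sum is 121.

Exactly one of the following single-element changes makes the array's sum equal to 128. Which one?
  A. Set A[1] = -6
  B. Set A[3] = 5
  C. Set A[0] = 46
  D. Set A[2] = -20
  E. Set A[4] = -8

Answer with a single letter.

Option A: A[1] -13->-6, delta=7, new_sum=121+(7)=128 <-- matches target
Option B: A[3] 31->5, delta=-26, new_sum=121+(-26)=95
Option C: A[0] 31->46, delta=15, new_sum=121+(15)=136
Option D: A[2] 8->-20, delta=-28, new_sum=121+(-28)=93
Option E: A[4] 14->-8, delta=-22, new_sum=121+(-22)=99

Answer: A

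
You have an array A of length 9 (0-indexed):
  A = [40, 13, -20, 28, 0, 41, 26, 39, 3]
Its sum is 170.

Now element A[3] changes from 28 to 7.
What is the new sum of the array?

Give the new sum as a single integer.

Answer: 149

Derivation:
Old value at index 3: 28
New value at index 3: 7
Delta = 7 - 28 = -21
New sum = old_sum + delta = 170 + (-21) = 149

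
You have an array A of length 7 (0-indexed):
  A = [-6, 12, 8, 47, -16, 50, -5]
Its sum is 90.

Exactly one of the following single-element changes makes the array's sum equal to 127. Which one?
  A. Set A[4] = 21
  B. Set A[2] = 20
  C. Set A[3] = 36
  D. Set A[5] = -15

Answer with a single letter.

Answer: A

Derivation:
Option A: A[4] -16->21, delta=37, new_sum=90+(37)=127 <-- matches target
Option B: A[2] 8->20, delta=12, new_sum=90+(12)=102
Option C: A[3] 47->36, delta=-11, new_sum=90+(-11)=79
Option D: A[5] 50->-15, delta=-65, new_sum=90+(-65)=25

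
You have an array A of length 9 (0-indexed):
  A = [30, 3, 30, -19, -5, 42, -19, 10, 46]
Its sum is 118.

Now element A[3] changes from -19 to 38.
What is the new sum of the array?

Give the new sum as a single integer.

Answer: 175

Derivation:
Old value at index 3: -19
New value at index 3: 38
Delta = 38 - -19 = 57
New sum = old_sum + delta = 118 + (57) = 175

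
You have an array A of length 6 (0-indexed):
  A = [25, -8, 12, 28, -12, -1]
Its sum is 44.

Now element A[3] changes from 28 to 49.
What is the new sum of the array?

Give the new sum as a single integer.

Old value at index 3: 28
New value at index 3: 49
Delta = 49 - 28 = 21
New sum = old_sum + delta = 44 + (21) = 65

Answer: 65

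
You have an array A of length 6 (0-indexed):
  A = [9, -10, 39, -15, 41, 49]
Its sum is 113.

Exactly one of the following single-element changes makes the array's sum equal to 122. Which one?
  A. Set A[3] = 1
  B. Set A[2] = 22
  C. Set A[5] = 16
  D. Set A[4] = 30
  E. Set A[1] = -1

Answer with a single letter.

Option A: A[3] -15->1, delta=16, new_sum=113+(16)=129
Option B: A[2] 39->22, delta=-17, new_sum=113+(-17)=96
Option C: A[5] 49->16, delta=-33, new_sum=113+(-33)=80
Option D: A[4] 41->30, delta=-11, new_sum=113+(-11)=102
Option E: A[1] -10->-1, delta=9, new_sum=113+(9)=122 <-- matches target

Answer: E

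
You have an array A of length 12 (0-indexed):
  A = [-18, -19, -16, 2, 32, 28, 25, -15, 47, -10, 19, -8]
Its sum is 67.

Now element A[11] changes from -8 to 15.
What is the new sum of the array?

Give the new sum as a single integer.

Answer: 90

Derivation:
Old value at index 11: -8
New value at index 11: 15
Delta = 15 - -8 = 23
New sum = old_sum + delta = 67 + (23) = 90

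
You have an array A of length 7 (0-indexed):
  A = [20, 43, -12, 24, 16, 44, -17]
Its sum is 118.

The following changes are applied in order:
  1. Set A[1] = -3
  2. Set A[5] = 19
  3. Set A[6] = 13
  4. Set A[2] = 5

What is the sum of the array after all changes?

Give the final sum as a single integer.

Initial sum: 118
Change 1: A[1] 43 -> -3, delta = -46, sum = 72
Change 2: A[5] 44 -> 19, delta = -25, sum = 47
Change 3: A[6] -17 -> 13, delta = 30, sum = 77
Change 4: A[2] -12 -> 5, delta = 17, sum = 94

Answer: 94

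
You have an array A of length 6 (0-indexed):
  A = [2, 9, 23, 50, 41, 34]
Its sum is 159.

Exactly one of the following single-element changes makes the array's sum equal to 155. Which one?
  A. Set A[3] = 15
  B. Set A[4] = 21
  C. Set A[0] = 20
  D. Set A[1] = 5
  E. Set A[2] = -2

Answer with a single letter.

Answer: D

Derivation:
Option A: A[3] 50->15, delta=-35, new_sum=159+(-35)=124
Option B: A[4] 41->21, delta=-20, new_sum=159+(-20)=139
Option C: A[0] 2->20, delta=18, new_sum=159+(18)=177
Option D: A[1] 9->5, delta=-4, new_sum=159+(-4)=155 <-- matches target
Option E: A[2] 23->-2, delta=-25, new_sum=159+(-25)=134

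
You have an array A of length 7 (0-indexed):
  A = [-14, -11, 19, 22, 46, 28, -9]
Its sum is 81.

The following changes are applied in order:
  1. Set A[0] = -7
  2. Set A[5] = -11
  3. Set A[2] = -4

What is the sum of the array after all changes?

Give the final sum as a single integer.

Initial sum: 81
Change 1: A[0] -14 -> -7, delta = 7, sum = 88
Change 2: A[5] 28 -> -11, delta = -39, sum = 49
Change 3: A[2] 19 -> -4, delta = -23, sum = 26

Answer: 26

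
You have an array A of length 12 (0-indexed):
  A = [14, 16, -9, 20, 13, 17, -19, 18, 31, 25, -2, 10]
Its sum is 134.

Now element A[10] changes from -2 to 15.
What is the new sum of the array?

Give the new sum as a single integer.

Old value at index 10: -2
New value at index 10: 15
Delta = 15 - -2 = 17
New sum = old_sum + delta = 134 + (17) = 151

Answer: 151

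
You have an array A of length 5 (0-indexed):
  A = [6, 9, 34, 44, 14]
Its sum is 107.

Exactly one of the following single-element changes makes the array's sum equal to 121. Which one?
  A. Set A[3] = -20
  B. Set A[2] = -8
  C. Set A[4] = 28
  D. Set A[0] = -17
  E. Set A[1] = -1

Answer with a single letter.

Option A: A[3] 44->-20, delta=-64, new_sum=107+(-64)=43
Option B: A[2] 34->-8, delta=-42, new_sum=107+(-42)=65
Option C: A[4] 14->28, delta=14, new_sum=107+(14)=121 <-- matches target
Option D: A[0] 6->-17, delta=-23, new_sum=107+(-23)=84
Option E: A[1] 9->-1, delta=-10, new_sum=107+(-10)=97

Answer: C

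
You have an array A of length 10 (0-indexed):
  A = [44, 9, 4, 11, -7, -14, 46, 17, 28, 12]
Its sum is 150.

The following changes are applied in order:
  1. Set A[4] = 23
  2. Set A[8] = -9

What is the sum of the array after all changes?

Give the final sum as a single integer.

Answer: 143

Derivation:
Initial sum: 150
Change 1: A[4] -7 -> 23, delta = 30, sum = 180
Change 2: A[8] 28 -> -9, delta = -37, sum = 143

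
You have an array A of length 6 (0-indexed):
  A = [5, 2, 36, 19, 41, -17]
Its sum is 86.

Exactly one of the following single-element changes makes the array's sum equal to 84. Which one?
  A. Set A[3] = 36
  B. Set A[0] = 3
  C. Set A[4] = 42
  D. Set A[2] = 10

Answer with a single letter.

Option A: A[3] 19->36, delta=17, new_sum=86+(17)=103
Option B: A[0] 5->3, delta=-2, new_sum=86+(-2)=84 <-- matches target
Option C: A[4] 41->42, delta=1, new_sum=86+(1)=87
Option D: A[2] 36->10, delta=-26, new_sum=86+(-26)=60

Answer: B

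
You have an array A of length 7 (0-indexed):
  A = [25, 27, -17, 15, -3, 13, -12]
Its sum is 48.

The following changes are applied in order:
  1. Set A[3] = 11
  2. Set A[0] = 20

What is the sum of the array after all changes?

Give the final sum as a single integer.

Answer: 39

Derivation:
Initial sum: 48
Change 1: A[3] 15 -> 11, delta = -4, sum = 44
Change 2: A[0] 25 -> 20, delta = -5, sum = 39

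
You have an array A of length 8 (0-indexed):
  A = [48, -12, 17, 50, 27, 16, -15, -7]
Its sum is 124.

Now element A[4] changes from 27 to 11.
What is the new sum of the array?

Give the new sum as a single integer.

Answer: 108

Derivation:
Old value at index 4: 27
New value at index 4: 11
Delta = 11 - 27 = -16
New sum = old_sum + delta = 124 + (-16) = 108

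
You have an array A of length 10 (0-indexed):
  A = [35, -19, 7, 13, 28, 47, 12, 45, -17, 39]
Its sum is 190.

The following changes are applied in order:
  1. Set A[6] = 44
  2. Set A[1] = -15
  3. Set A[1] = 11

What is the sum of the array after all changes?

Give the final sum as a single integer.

Initial sum: 190
Change 1: A[6] 12 -> 44, delta = 32, sum = 222
Change 2: A[1] -19 -> -15, delta = 4, sum = 226
Change 3: A[1] -15 -> 11, delta = 26, sum = 252

Answer: 252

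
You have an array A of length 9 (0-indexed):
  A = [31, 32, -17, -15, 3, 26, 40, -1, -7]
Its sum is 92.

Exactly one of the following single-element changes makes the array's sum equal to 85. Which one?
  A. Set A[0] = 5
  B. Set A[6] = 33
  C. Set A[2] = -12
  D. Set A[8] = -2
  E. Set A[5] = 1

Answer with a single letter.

Answer: B

Derivation:
Option A: A[0] 31->5, delta=-26, new_sum=92+(-26)=66
Option B: A[6] 40->33, delta=-7, new_sum=92+(-7)=85 <-- matches target
Option C: A[2] -17->-12, delta=5, new_sum=92+(5)=97
Option D: A[8] -7->-2, delta=5, new_sum=92+(5)=97
Option E: A[5] 26->1, delta=-25, new_sum=92+(-25)=67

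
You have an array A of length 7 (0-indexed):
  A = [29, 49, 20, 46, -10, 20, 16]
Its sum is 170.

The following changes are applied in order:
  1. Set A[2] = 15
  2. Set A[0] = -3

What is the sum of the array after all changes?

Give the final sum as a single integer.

Answer: 133

Derivation:
Initial sum: 170
Change 1: A[2] 20 -> 15, delta = -5, sum = 165
Change 2: A[0] 29 -> -3, delta = -32, sum = 133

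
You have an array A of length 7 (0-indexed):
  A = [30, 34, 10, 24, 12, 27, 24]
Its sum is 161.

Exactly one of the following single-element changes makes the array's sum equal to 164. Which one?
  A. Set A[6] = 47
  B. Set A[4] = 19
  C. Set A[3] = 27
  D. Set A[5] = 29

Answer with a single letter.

Option A: A[6] 24->47, delta=23, new_sum=161+(23)=184
Option B: A[4] 12->19, delta=7, new_sum=161+(7)=168
Option C: A[3] 24->27, delta=3, new_sum=161+(3)=164 <-- matches target
Option D: A[5] 27->29, delta=2, new_sum=161+(2)=163

Answer: C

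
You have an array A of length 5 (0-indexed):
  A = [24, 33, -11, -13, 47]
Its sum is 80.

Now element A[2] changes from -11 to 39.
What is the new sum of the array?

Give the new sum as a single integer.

Old value at index 2: -11
New value at index 2: 39
Delta = 39 - -11 = 50
New sum = old_sum + delta = 80 + (50) = 130

Answer: 130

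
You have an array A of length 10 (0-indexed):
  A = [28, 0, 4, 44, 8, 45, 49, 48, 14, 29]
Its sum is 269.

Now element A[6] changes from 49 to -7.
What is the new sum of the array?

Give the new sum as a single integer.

Answer: 213

Derivation:
Old value at index 6: 49
New value at index 6: -7
Delta = -7 - 49 = -56
New sum = old_sum + delta = 269 + (-56) = 213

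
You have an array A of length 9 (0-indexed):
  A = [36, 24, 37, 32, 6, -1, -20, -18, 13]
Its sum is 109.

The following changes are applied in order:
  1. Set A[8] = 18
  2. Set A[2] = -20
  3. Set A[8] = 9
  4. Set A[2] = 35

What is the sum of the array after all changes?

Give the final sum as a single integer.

Initial sum: 109
Change 1: A[8] 13 -> 18, delta = 5, sum = 114
Change 2: A[2] 37 -> -20, delta = -57, sum = 57
Change 3: A[8] 18 -> 9, delta = -9, sum = 48
Change 4: A[2] -20 -> 35, delta = 55, sum = 103

Answer: 103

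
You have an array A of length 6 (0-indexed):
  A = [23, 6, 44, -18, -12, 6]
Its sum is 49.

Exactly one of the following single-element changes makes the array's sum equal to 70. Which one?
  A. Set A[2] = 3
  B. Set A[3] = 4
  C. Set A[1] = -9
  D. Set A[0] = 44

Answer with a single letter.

Answer: D

Derivation:
Option A: A[2] 44->3, delta=-41, new_sum=49+(-41)=8
Option B: A[3] -18->4, delta=22, new_sum=49+(22)=71
Option C: A[1] 6->-9, delta=-15, new_sum=49+(-15)=34
Option D: A[0] 23->44, delta=21, new_sum=49+(21)=70 <-- matches target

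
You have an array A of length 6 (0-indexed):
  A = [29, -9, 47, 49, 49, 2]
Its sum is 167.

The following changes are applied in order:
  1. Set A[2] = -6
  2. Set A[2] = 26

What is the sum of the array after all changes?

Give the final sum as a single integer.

Answer: 146

Derivation:
Initial sum: 167
Change 1: A[2] 47 -> -6, delta = -53, sum = 114
Change 2: A[2] -6 -> 26, delta = 32, sum = 146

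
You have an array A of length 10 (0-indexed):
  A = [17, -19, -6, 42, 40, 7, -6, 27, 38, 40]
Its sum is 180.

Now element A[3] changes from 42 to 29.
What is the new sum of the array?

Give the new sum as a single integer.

Answer: 167

Derivation:
Old value at index 3: 42
New value at index 3: 29
Delta = 29 - 42 = -13
New sum = old_sum + delta = 180 + (-13) = 167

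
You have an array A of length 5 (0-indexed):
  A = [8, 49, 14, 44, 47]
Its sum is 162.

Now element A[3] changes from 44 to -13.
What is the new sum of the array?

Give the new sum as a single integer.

Answer: 105

Derivation:
Old value at index 3: 44
New value at index 3: -13
Delta = -13 - 44 = -57
New sum = old_sum + delta = 162 + (-57) = 105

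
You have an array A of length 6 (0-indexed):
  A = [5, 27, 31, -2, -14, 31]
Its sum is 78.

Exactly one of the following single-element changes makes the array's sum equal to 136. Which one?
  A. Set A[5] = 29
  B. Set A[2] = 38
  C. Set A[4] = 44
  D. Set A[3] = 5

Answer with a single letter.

Answer: C

Derivation:
Option A: A[5] 31->29, delta=-2, new_sum=78+(-2)=76
Option B: A[2] 31->38, delta=7, new_sum=78+(7)=85
Option C: A[4] -14->44, delta=58, new_sum=78+(58)=136 <-- matches target
Option D: A[3] -2->5, delta=7, new_sum=78+(7)=85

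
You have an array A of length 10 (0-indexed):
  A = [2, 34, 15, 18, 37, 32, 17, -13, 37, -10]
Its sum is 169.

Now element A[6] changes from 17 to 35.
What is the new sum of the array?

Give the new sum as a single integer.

Old value at index 6: 17
New value at index 6: 35
Delta = 35 - 17 = 18
New sum = old_sum + delta = 169 + (18) = 187

Answer: 187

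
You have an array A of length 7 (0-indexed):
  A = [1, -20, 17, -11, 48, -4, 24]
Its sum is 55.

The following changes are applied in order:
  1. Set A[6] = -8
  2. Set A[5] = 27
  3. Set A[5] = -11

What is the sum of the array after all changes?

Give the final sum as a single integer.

Initial sum: 55
Change 1: A[6] 24 -> -8, delta = -32, sum = 23
Change 2: A[5] -4 -> 27, delta = 31, sum = 54
Change 3: A[5] 27 -> -11, delta = -38, sum = 16

Answer: 16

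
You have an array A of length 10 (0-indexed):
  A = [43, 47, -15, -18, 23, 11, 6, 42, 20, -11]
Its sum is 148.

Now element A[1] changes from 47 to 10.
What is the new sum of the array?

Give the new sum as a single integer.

Old value at index 1: 47
New value at index 1: 10
Delta = 10 - 47 = -37
New sum = old_sum + delta = 148 + (-37) = 111

Answer: 111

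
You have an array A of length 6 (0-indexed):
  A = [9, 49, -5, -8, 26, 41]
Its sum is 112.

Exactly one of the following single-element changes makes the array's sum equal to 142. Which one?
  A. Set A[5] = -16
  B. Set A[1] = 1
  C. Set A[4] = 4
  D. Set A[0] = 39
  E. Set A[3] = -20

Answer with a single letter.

Answer: D

Derivation:
Option A: A[5] 41->-16, delta=-57, new_sum=112+(-57)=55
Option B: A[1] 49->1, delta=-48, new_sum=112+(-48)=64
Option C: A[4] 26->4, delta=-22, new_sum=112+(-22)=90
Option D: A[0] 9->39, delta=30, new_sum=112+(30)=142 <-- matches target
Option E: A[3] -8->-20, delta=-12, new_sum=112+(-12)=100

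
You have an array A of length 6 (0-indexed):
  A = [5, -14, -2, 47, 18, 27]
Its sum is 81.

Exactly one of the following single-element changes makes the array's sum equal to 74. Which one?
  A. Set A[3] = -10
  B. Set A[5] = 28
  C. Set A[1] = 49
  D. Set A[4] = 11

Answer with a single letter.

Answer: D

Derivation:
Option A: A[3] 47->-10, delta=-57, new_sum=81+(-57)=24
Option B: A[5] 27->28, delta=1, new_sum=81+(1)=82
Option C: A[1] -14->49, delta=63, new_sum=81+(63)=144
Option D: A[4] 18->11, delta=-7, new_sum=81+(-7)=74 <-- matches target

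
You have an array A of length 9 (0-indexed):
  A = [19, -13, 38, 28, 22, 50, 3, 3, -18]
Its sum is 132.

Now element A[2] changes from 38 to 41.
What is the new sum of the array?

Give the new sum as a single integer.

Answer: 135

Derivation:
Old value at index 2: 38
New value at index 2: 41
Delta = 41 - 38 = 3
New sum = old_sum + delta = 132 + (3) = 135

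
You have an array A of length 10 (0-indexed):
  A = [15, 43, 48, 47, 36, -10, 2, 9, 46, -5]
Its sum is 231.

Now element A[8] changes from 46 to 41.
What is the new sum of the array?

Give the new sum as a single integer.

Answer: 226

Derivation:
Old value at index 8: 46
New value at index 8: 41
Delta = 41 - 46 = -5
New sum = old_sum + delta = 231 + (-5) = 226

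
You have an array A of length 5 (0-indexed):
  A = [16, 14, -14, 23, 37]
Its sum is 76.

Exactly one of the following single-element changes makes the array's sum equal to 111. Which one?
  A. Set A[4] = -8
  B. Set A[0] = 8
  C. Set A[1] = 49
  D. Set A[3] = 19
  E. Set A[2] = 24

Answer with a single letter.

Option A: A[4] 37->-8, delta=-45, new_sum=76+(-45)=31
Option B: A[0] 16->8, delta=-8, new_sum=76+(-8)=68
Option C: A[1] 14->49, delta=35, new_sum=76+(35)=111 <-- matches target
Option D: A[3] 23->19, delta=-4, new_sum=76+(-4)=72
Option E: A[2] -14->24, delta=38, new_sum=76+(38)=114

Answer: C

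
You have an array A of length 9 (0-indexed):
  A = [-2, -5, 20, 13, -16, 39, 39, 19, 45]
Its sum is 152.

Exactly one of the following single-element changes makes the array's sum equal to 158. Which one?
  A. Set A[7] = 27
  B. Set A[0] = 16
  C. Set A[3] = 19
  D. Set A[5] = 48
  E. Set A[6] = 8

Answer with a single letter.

Option A: A[7] 19->27, delta=8, new_sum=152+(8)=160
Option B: A[0] -2->16, delta=18, new_sum=152+(18)=170
Option C: A[3] 13->19, delta=6, new_sum=152+(6)=158 <-- matches target
Option D: A[5] 39->48, delta=9, new_sum=152+(9)=161
Option E: A[6] 39->8, delta=-31, new_sum=152+(-31)=121

Answer: C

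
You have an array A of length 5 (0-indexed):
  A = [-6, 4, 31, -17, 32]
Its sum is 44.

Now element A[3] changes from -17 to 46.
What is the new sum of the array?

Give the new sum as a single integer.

Old value at index 3: -17
New value at index 3: 46
Delta = 46 - -17 = 63
New sum = old_sum + delta = 44 + (63) = 107

Answer: 107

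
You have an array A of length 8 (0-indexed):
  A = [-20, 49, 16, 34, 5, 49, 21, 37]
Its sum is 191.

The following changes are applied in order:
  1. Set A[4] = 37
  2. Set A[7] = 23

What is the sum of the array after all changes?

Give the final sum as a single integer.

Initial sum: 191
Change 1: A[4] 5 -> 37, delta = 32, sum = 223
Change 2: A[7] 37 -> 23, delta = -14, sum = 209

Answer: 209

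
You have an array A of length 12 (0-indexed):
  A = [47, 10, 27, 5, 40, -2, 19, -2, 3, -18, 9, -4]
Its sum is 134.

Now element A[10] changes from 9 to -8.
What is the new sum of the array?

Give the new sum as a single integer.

Old value at index 10: 9
New value at index 10: -8
Delta = -8 - 9 = -17
New sum = old_sum + delta = 134 + (-17) = 117

Answer: 117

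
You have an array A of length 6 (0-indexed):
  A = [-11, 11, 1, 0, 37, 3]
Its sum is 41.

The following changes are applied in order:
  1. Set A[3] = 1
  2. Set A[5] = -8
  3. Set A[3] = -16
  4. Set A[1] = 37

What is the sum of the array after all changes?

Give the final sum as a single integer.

Answer: 40

Derivation:
Initial sum: 41
Change 1: A[3] 0 -> 1, delta = 1, sum = 42
Change 2: A[5] 3 -> -8, delta = -11, sum = 31
Change 3: A[3] 1 -> -16, delta = -17, sum = 14
Change 4: A[1] 11 -> 37, delta = 26, sum = 40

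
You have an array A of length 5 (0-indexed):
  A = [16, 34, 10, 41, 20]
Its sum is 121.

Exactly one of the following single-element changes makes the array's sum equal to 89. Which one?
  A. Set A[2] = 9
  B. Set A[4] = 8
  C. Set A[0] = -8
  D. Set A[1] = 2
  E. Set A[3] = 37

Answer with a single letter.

Answer: D

Derivation:
Option A: A[2] 10->9, delta=-1, new_sum=121+(-1)=120
Option B: A[4] 20->8, delta=-12, new_sum=121+(-12)=109
Option C: A[0] 16->-8, delta=-24, new_sum=121+(-24)=97
Option D: A[1] 34->2, delta=-32, new_sum=121+(-32)=89 <-- matches target
Option E: A[3] 41->37, delta=-4, new_sum=121+(-4)=117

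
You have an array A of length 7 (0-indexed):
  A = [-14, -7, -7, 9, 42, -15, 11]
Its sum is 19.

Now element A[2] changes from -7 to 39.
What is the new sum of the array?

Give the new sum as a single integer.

Old value at index 2: -7
New value at index 2: 39
Delta = 39 - -7 = 46
New sum = old_sum + delta = 19 + (46) = 65

Answer: 65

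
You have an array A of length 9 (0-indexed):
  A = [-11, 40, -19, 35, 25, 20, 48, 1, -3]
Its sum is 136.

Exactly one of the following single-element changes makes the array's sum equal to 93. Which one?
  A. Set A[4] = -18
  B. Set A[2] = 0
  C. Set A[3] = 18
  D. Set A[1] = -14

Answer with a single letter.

Answer: A

Derivation:
Option A: A[4] 25->-18, delta=-43, new_sum=136+(-43)=93 <-- matches target
Option B: A[2] -19->0, delta=19, new_sum=136+(19)=155
Option C: A[3] 35->18, delta=-17, new_sum=136+(-17)=119
Option D: A[1] 40->-14, delta=-54, new_sum=136+(-54)=82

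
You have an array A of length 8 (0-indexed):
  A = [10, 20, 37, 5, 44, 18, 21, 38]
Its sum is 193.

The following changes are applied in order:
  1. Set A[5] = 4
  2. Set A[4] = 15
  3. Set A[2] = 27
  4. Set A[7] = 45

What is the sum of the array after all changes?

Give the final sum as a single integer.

Answer: 147

Derivation:
Initial sum: 193
Change 1: A[5] 18 -> 4, delta = -14, sum = 179
Change 2: A[4] 44 -> 15, delta = -29, sum = 150
Change 3: A[2] 37 -> 27, delta = -10, sum = 140
Change 4: A[7] 38 -> 45, delta = 7, sum = 147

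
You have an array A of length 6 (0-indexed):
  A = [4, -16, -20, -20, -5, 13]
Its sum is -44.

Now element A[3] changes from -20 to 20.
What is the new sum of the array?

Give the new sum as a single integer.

Answer: -4

Derivation:
Old value at index 3: -20
New value at index 3: 20
Delta = 20 - -20 = 40
New sum = old_sum + delta = -44 + (40) = -4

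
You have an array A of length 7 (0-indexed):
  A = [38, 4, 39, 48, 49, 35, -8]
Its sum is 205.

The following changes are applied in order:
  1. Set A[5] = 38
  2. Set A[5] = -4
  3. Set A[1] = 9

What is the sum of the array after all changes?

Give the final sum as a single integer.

Initial sum: 205
Change 1: A[5] 35 -> 38, delta = 3, sum = 208
Change 2: A[5] 38 -> -4, delta = -42, sum = 166
Change 3: A[1] 4 -> 9, delta = 5, sum = 171

Answer: 171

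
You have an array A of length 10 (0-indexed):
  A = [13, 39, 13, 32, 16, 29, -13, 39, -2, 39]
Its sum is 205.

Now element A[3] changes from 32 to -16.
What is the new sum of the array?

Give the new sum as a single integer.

Answer: 157

Derivation:
Old value at index 3: 32
New value at index 3: -16
Delta = -16 - 32 = -48
New sum = old_sum + delta = 205 + (-48) = 157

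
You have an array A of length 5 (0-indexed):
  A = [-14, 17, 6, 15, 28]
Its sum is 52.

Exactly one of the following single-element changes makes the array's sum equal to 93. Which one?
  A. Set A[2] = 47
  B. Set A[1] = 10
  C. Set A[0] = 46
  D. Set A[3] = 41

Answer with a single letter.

Option A: A[2] 6->47, delta=41, new_sum=52+(41)=93 <-- matches target
Option B: A[1] 17->10, delta=-7, new_sum=52+(-7)=45
Option C: A[0] -14->46, delta=60, new_sum=52+(60)=112
Option D: A[3] 15->41, delta=26, new_sum=52+(26)=78

Answer: A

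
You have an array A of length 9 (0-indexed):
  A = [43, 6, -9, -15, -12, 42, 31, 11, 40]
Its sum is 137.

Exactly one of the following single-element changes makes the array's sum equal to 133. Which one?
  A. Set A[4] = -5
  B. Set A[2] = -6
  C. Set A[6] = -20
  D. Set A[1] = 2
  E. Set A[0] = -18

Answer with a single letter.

Option A: A[4] -12->-5, delta=7, new_sum=137+(7)=144
Option B: A[2] -9->-6, delta=3, new_sum=137+(3)=140
Option C: A[6] 31->-20, delta=-51, new_sum=137+(-51)=86
Option D: A[1] 6->2, delta=-4, new_sum=137+(-4)=133 <-- matches target
Option E: A[0] 43->-18, delta=-61, new_sum=137+(-61)=76

Answer: D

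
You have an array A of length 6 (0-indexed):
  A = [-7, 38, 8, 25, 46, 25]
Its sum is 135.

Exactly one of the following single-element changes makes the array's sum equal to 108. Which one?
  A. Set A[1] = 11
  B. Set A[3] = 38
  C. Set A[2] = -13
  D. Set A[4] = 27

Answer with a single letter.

Answer: A

Derivation:
Option A: A[1] 38->11, delta=-27, new_sum=135+(-27)=108 <-- matches target
Option B: A[3] 25->38, delta=13, new_sum=135+(13)=148
Option C: A[2] 8->-13, delta=-21, new_sum=135+(-21)=114
Option D: A[4] 46->27, delta=-19, new_sum=135+(-19)=116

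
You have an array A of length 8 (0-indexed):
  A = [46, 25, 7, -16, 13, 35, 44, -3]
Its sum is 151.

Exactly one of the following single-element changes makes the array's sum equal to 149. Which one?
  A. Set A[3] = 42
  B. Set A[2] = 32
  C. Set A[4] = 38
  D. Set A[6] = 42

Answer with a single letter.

Answer: D

Derivation:
Option A: A[3] -16->42, delta=58, new_sum=151+(58)=209
Option B: A[2] 7->32, delta=25, new_sum=151+(25)=176
Option C: A[4] 13->38, delta=25, new_sum=151+(25)=176
Option D: A[6] 44->42, delta=-2, new_sum=151+(-2)=149 <-- matches target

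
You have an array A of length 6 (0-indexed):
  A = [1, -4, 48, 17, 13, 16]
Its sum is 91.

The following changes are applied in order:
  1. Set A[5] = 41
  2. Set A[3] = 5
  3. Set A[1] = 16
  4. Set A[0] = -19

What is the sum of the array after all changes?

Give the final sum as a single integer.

Answer: 104

Derivation:
Initial sum: 91
Change 1: A[5] 16 -> 41, delta = 25, sum = 116
Change 2: A[3] 17 -> 5, delta = -12, sum = 104
Change 3: A[1] -4 -> 16, delta = 20, sum = 124
Change 4: A[0] 1 -> -19, delta = -20, sum = 104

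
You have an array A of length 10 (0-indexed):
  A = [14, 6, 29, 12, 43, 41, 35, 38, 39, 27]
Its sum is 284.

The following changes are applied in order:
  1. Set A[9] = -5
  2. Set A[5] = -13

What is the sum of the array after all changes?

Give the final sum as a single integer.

Initial sum: 284
Change 1: A[9] 27 -> -5, delta = -32, sum = 252
Change 2: A[5] 41 -> -13, delta = -54, sum = 198

Answer: 198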